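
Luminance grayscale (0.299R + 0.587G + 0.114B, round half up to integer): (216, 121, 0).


Gray = 0.299×R + 0.587×G + 0.114×B
Gray = 0.299×216 + 0.587×121 + 0.114×0
Gray = 64.584 + 71.027 + 0.000
Gray = 135.611 → round half up → 136
Gray = 136


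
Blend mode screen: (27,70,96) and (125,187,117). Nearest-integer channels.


Screen: C = 255 - (255-A)×(255-B)/255, rounded to nearest integer
R: 255 - (255-27)×(255-125)/255 = 255 - 29640/255 ≈ 255 - 116.235 = 138.765 → 139
G: 255 - (255-70)×(255-187)/255 = 255 - 12580/255 ≈ 255 - 49.333 = 205.667 → 206
B: 255 - (255-96)×(255-117)/255 = 255 - 21942/255 ≈ 255 - 86.047 = 168.953 → 169
= RGB(139, 206, 169)


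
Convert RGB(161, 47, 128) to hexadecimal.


R = 161 → A1 (hex)
G = 47 → 2F (hex)
B = 128 → 80 (hex)
Hex = #A12F80


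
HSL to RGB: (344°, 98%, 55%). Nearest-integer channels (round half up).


H=344°, S=0.98, L=0.55
C = (1-|2L-1|)×S = (1-|0.10|)×0.98 = 0.882
H' = H/60 = 344/60 ≈ 5.7333; X = C×(1-|H' mod 2 - 1|) = 0.2352
m = L - C/2 = 0.55 - 0.441 = 0.109
Sector ⌊H'⌋ = 5 → (R',G',B') = (0.882, 0.0, 0.2352)
RGB = ((R'+m)×255, (G'+m)×255, (B'+m)×255) = (252.705, 27.795, 87.771)
Round half up → RGB(253, 28, 88)


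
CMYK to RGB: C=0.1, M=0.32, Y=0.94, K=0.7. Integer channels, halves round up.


R = 255 × (1-C) × (1-K) = 255 × 0.90 × 0.30 = 68.85 → 69
G = 255 × (1-M) × (1-K) = 255 × 0.68 × 0.30 = 52.02 → 52
B = 255 × (1-Y) × (1-K) = 255 × 0.06 × 0.30 = 4.59 → 5
= RGB(69, 52, 5)


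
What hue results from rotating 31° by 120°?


New hue = (H + rotation) mod 360
New hue = (31 + 120) mod 360
= 151 mod 360
= 151°


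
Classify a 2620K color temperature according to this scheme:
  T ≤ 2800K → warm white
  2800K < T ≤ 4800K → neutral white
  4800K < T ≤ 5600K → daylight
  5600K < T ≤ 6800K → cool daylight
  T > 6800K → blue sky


Temperature: 2620K
2620K ≤ 2800K → warm white
Classification: warm white


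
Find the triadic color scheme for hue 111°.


Triadic: equally spaced at 120° intervals
H1 = 111°
H2 = (111 + 120) mod 360 = 231°
H3 = (111 + 240) mod 360 = 351°
Triadic = 111°, 231°, 351°


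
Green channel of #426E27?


Color: #426E27
R = 42 = 66
G = 6E = 110
B = 27 = 39
Green = 110


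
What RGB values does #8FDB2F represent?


8F → 143 (R)
DB → 219 (G)
2F → 47 (B)
= RGB(143, 219, 47)


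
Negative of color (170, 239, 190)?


Invert: (255-R, 255-G, 255-B)
R: 255-170 = 85
G: 255-239 = 16
B: 255-190 = 65
= RGB(85, 16, 65)


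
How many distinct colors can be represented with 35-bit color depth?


Colors = 2^bits = 2^35
= 34,359,738,368 colors


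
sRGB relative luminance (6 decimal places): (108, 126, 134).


Linearize each channel (sRGB transfer function): c = v/255; c_lin = c/12.92 if c ≤ 0.04045, else ((c+0.055)/1.055)^2.4
  R: 108/255 ≈ 0.423529 > 0.04045 → ((0.423529+0.055)/1.055)^2.4 ≈ 0.149960
  G: 126/255 ≈ 0.494118 > 0.04045 → ((0.494118+0.055)/1.055)^2.4 ≈ 0.208637
  B: 134/255 ≈ 0.525490 > 0.04045 → ((0.525490+0.055)/1.055)^2.4 ≈ 0.238398
R_lin = 0.149960, G_lin = 0.208637, B_lin = 0.238398
L = 0.2126×R + 0.7152×G + 0.0722×B
L = 0.2126×0.149960 + 0.7152×0.208637 + 0.0722×0.238398
L ≈ 0.198311


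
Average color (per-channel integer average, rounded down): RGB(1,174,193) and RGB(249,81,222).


Midpoint: each channel = ⌊(C₁+C₂)/2⌋
R: ⌊(1+249)/2⌋ = 125
G: ⌊(174+81)/2⌋ = 127
B: ⌊(193+222)/2⌋ = 207
= RGB(125, 127, 207)


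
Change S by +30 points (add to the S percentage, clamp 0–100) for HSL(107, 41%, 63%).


Original S = 41%
Adjustment = +30 percentage points
New S = 41 + (30) = 71
Clamp to [0, 100] → 71
= HSL(107°, 71%, 63%)


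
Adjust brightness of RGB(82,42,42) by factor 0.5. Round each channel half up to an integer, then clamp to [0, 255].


Multiply each channel by 0.5, round half up, clamp to [0, 255]
R: 82×0.5 = 41
G: 42×0.5 = 21
B: 42×0.5 = 21
= RGB(41, 21, 21)


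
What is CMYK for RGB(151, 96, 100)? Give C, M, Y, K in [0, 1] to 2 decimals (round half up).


R'=151/255≈0.5922, G'=96/255≈0.3765, B'=100/255≈0.3922
K = 1 - max(R',G',B') = 1 - 151/255 = 104/255 = 0.40784… → 0.41
(1-R'-K)/(1-K) simplifies to (max-R)/max with max = 151:
C = (151-151)/151 = 0/151 = 0 → 0.00
M = (151-96)/151 = 55/151 = 0.36423… → 0.36
Y = (151-100)/151 = 51/151 = 0.33774… → 0.34
= CMYK(0.00, 0.36, 0.34, 0.41)


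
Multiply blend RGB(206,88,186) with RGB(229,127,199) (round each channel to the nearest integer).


Multiply: C = A×B/255, rounded to nearest integer
R: 206×229/255 = 47174/255 ≈ 184.996 → 185
G: 88×127/255 = 11176/255 ≈ 43.827 → 44
B: 186×199/255 = 37014/255 ≈ 145.153 → 145
= RGB(185, 44, 145)


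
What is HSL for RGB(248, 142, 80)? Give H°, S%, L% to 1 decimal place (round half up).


Normalize: R'=248/255≈0.9725, G'=142/255≈0.5569, B'=80/255≈0.3137
Max=248/255, Min=80/255, Δ=Max-Min=168/255
L = (Max+Min)/2 = (248+80)/510 = 328/510 = 0.64313… → L = 64.3%
L > 0.5 → S = Δ/(2-Max-Min) = 168/(510-248-80) = 168/182 = 0.92307… → S = 92.3%
(the 1/255 factors cancel in S and H, so raw channel differences can be used)
Max is R' → H = 60 × (((G-B)/Δ) mod 6) = 60 × (((142-80)/168) mod 6)
  62/168 = 0.3690…
  H = 60 × 0.3690… = 22.142…° → H = 22.1°
= HSL(22.1°, 92.3%, 64.3%)


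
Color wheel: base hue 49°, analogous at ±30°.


Base hue: 49°
Left analog: (49 - 30) mod 360 = 19°
Right analog: (49 + 30) mod 360 = 79°
Analogous hues = 19° and 79°


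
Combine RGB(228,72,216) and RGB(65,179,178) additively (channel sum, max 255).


Additive: each channel = min(255, C₁+C₂)
R: 228+65 = 293 → 255
G: 72+179 = 251 → 251
B: 216+178 = 394 → 255
= RGB(255, 251, 255)


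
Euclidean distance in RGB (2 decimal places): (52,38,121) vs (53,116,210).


d = √[(R₁-R₂)² + (G₁-G₂)² + (B₁-B₂)²]
d = √[(52-53)² + (38-116)² + (121-210)²]
d = √[1 + 6084 + 7921]
d = √14006
d ≈ 118.35


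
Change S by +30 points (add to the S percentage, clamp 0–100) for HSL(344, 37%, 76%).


Original S = 37%
Adjustment = +30 percentage points
New S = 37 + (30) = 67
Clamp to [0, 100] → 67
= HSL(344°, 67%, 76%)


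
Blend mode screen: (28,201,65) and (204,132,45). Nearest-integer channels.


Screen: C = 255 - (255-A)×(255-B)/255, rounded to nearest integer
R: 255 - (255-28)×(255-204)/255 = 255 - 11577/255 ≈ 255 - 45.400 = 209.600 → 210
G: 255 - (255-201)×(255-132)/255 = 255 - 6642/255 ≈ 255 - 26.047 = 228.953 → 229
B: 255 - (255-65)×(255-45)/255 = 255 - 39900/255 ≈ 255 - 156.471 = 98.529 → 99
= RGB(210, 229, 99)


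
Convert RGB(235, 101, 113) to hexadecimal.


R = 235 → EB (hex)
G = 101 → 65 (hex)
B = 113 → 71 (hex)
Hex = #EB6571


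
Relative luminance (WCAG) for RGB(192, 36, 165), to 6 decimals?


Linearize each channel (sRGB transfer function): c = v/255; c_lin = c/12.92 if c ≤ 0.04045, else ((c+0.055)/1.055)^2.4
  R: 192/255 ≈ 0.752941 > 0.04045 → ((0.752941+0.055)/1.055)^2.4 ≈ 0.527115
  G: 36/255 ≈ 0.141176 > 0.04045 → ((0.141176+0.055)/1.055)^2.4 ≈ 0.017642
  B: 165/255 ≈ 0.647059 > 0.04045 → ((0.647059+0.055)/1.055)^2.4 ≈ 0.376262
R_lin = 0.527115, G_lin = 0.017642, B_lin = 0.376262
L = 0.2126×R + 0.7152×G + 0.0722×B
L = 0.2126×0.527115 + 0.7152×0.017642 + 0.0722×0.376262
L ≈ 0.151848


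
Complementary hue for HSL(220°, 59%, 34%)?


Complement = opposite side of color wheel = hue + 180°
H' = (220 + 180) mod 360 = 40°
S and L unchanged.
= HSL(40°, 59%, 34%)


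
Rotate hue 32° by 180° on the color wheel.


New hue = (H + rotation) mod 360
New hue = (32 + 180) mod 360
= 212 mod 360
= 212°


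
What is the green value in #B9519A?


Color: #B9519A
R = B9 = 185
G = 51 = 81
B = 9A = 154
Green = 81


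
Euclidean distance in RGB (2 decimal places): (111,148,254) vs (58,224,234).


d = √[(R₁-R₂)² + (G₁-G₂)² + (B₁-B₂)²]
d = √[(111-58)² + (148-224)² + (254-234)²]
d = √[2809 + 5776 + 400]
d = √8985
d ≈ 94.79


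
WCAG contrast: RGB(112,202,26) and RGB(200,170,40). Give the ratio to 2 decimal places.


Linearize each sRGB channel c=v/255: c/12.92 if c ≤ 0.04045 else ((c+0.055)/1.055)^2.4
L = 0.2126×R_lin + 0.7152×G_lin + 0.0722×B_lin
Color 1 (112,202,26):
  R=112: 112/255≈0.4392 > 0.04045 → ((0.4392+0.055)/1.055)^2.4 ≈ 0.16203
  G=202: 202/255≈0.7922 > 0.04045 → ((0.7922+0.055)/1.055)^2.4 ≈ 0.59062
  B=26: 26/255≈0.1020 > 0.04045 → ((0.1020+0.055)/1.055)^2.4 ≈ 0.01033
  L1 = 0.2126×0.16203 + 0.7152×0.59062 + 0.0722×0.01033 ≈ 0.45760
Color 2 (200,170,40):
  R=200: 200/255≈0.7843 > 0.04045 → ((0.7843+0.055)/1.055)^2.4 ≈ 0.57758
  G=170: 170/255≈0.6667 > 0.04045 → ((0.6667+0.055)/1.055)^2.4 ≈ 0.40198
  B=40: 40/255≈0.1569 > 0.04045 → ((0.1569+0.055)/1.055)^2.4 ≈ 0.02122
  L2 = 0.2126×0.57758 + 0.7152×0.40198 + 0.0722×0.02122 ≈ 0.41182
Lighter = 0.45760, Darker = 0.41182
Ratio = (L_lighter + 0.05) / (L_darker + 0.05)
Ratio = (0.45760 + 0.05) / (0.41182 + 0.05) = 0.50760 / 0.46182 ≈ 1.0991
Ratio ≈ 1.10:1


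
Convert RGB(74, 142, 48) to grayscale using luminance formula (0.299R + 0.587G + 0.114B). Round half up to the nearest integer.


Gray = 0.299×R + 0.587×G + 0.114×B
Gray = 0.299×74 + 0.587×142 + 0.114×48
Gray = 22.126 + 83.354 + 5.472
Gray = 110.952 → round half up → 111
Gray = 111


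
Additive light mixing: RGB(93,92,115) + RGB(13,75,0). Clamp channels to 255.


Additive: each channel = min(255, C₁+C₂)
R: 93+13 = 106 → 106
G: 92+75 = 167 → 167
B: 115+0 = 115 → 115
= RGB(106, 167, 115)


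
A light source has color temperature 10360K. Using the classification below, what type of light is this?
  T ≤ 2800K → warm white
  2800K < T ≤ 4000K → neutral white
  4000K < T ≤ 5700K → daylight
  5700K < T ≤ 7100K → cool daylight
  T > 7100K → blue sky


Temperature: 10360K
10360K > 7100K → blue sky
Classification: blue sky


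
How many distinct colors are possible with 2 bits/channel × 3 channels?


Total bits = 2 bits/channel × 3 channels = 6 bits
Distinct colors = 2^6
= 64 colors


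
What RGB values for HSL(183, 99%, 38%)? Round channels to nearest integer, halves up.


H=183°, S=0.99, L=0.38
C = (1-|2L-1|)×S = (1-|-0.24|)×0.99 = 0.7524
H' = H/60 = 183/60 ≈ 3.0500; X = C×(1-|H' mod 2 - 1|) = 0.71478
m = L - C/2 = 0.38 - 0.3762 = 0.0038
Sector ⌊H'⌋ = 3 → (R',G',B') = (0.0, 0.71478, 0.7524)
RGB = ((R'+m)×255, (G'+m)×255, (B'+m)×255) = (0.969, 183.2379, 192.831)
Round half up → RGB(1, 183, 193)


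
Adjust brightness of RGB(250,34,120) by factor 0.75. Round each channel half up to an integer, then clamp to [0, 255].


Multiply each channel by 0.75, round half up, clamp to [0, 255]
R: 250×0.75 = 187.5 → round → 188
G: 34×0.75 = 25.5 → round → 26
B: 120×0.75 = 90
= RGB(188, 26, 90)


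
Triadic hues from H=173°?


Triadic: equally spaced at 120° intervals
H1 = 173°
H2 = (173 + 120) mod 360 = 293°
H3 = (173 + 240) mod 360 = 53°
Triadic = 173°, 293°, 53°


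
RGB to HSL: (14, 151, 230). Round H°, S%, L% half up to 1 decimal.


Normalize: R'=14/255≈0.0549, G'=151/255≈0.5922, B'=230/255≈0.9020
Max=230/255, Min=14/255, Δ=Max-Min=216/255
L = (Max+Min)/2 = (230+14)/510 = 244/510 = 0.47843… → L = 47.8%
L ≤ 0.5 → S = Δ/(Max+Min) = 216/(230+14) = 216/244 = 0.88524… → S = 88.5%
(the 1/255 factors cancel in S and H, so raw channel differences can be used)
Max is B' → H = 60 × ((R-G)/Δ + 4) = 60 × ((14-151)/216 + 4)
  -137/216 + 4 = -0.6342… + 4 = 3.3657…
  H = 60 × 3.3657… = 201.944…° → H = 201.9°
= HSL(201.9°, 88.5%, 47.8%)


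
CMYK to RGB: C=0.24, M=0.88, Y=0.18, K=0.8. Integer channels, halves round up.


R = 255 × (1-C) × (1-K) = 255 × 0.76 × 0.20 = 38.76 → 39
G = 255 × (1-M) × (1-K) = 255 × 0.12 × 0.20 = 6.12 → 6
B = 255 × (1-Y) × (1-K) = 255 × 0.82 × 0.20 = 41.82 → 42
= RGB(39, 6, 42)


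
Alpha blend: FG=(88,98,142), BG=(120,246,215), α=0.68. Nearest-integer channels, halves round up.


C = α×F + (1-α)×B, with 1-α = 0.32
R: 0.68×88 + 0.32×120 = 59.84 + 38.40 = 98.24 → 98
G: 0.68×98 + 0.32×246 = 66.64 + 78.72 = 145.36 → 145
B: 0.68×142 + 0.32×215 = 96.56 + 68.80 = 165.36 → 165
= RGB(98, 145, 165)


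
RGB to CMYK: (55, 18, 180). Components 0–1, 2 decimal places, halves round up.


R'=55/255≈0.2157, G'=18/255≈0.0706, B'=180/255≈0.7059
K = 1 - max(R',G',B') = 1 - 180/255 = 75/255 = 0.29411… → 0.29
(1-R'-K)/(1-K) simplifies to (max-R)/max with max = 180:
C = (180-55)/180 = 125/180 = 0.69444… → 0.69
M = (180-18)/180 = 162/180 = 0.9 → 0.90
Y = (180-180)/180 = 0/180 = 0 → 0.00
= CMYK(0.69, 0.90, 0.00, 0.29)


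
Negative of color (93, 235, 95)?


Invert: (255-R, 255-G, 255-B)
R: 255-93 = 162
G: 255-235 = 20
B: 255-95 = 160
= RGB(162, 20, 160)


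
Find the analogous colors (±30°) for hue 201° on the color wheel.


Base hue: 201°
Left analog: (201 - 30) mod 360 = 171°
Right analog: (201 + 30) mod 360 = 231°
Analogous hues = 171° and 231°


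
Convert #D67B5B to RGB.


D6 → 214 (R)
7B → 123 (G)
5B → 91 (B)
= RGB(214, 123, 91)


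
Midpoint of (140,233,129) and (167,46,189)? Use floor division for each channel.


Midpoint: each channel = ⌊(C₁+C₂)/2⌋
R: ⌊(140+167)/2⌋ = 153
G: ⌊(233+46)/2⌋ = 139
B: ⌊(129+189)/2⌋ = 159
= RGB(153, 139, 159)


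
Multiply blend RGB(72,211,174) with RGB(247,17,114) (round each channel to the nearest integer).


Multiply: C = A×B/255, rounded to nearest integer
R: 72×247/255 = 17784/255 ≈ 69.741 → 70
G: 211×17/255 = 3587/255 ≈ 14.067 → 14
B: 174×114/255 = 19836/255 ≈ 77.788 → 78
= RGB(70, 14, 78)


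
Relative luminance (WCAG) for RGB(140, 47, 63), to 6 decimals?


Linearize each channel (sRGB transfer function): c = v/255; c_lin = c/12.92 if c ≤ 0.04045, else ((c+0.055)/1.055)^2.4
  R: 140/255 ≈ 0.549020 > 0.04045 → ((0.549020+0.055)/1.055)^2.4 ≈ 0.262251
  G: 47/255 ≈ 0.184314 > 0.04045 → ((0.184314+0.055)/1.055)^2.4 ≈ 0.028426
  B: 63/255 ≈ 0.247059 > 0.04045 → ((0.247059+0.055)/1.055)^2.4 ≈ 0.049707
R_lin = 0.262251, G_lin = 0.028426, B_lin = 0.049707
L = 0.2126×R + 0.7152×G + 0.0722×B
L = 0.2126×0.262251 + 0.7152×0.028426 + 0.0722×0.049707
L ≈ 0.079674


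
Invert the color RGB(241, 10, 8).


Invert: (255-R, 255-G, 255-B)
R: 255-241 = 14
G: 255-10 = 245
B: 255-8 = 247
= RGB(14, 245, 247)


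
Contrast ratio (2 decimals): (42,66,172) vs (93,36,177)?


Linearize each sRGB channel c=v/255: c/12.92 if c ≤ 0.04045 else ((c+0.055)/1.055)^2.4
L = 0.2126×R_lin + 0.7152×G_lin + 0.0722×B_lin
Color 1 (42,66,172):
  R=42: 42/255≈0.1647 > 0.04045 → ((0.1647+0.055)/1.055)^2.4 ≈ 0.02315
  G=66: 66/255≈0.2588 > 0.04045 → ((0.2588+0.055)/1.055)^2.4 ≈ 0.05448
  B=172: 172/255≈0.6745 > 0.04045 → ((0.6745+0.055)/1.055)^2.4 ≈ 0.41254
  L1 = 0.2126×0.02315 + 0.7152×0.05448 + 0.0722×0.41254 ≈ 0.07367
Color 2 (93,36,177):
  R=93: 93/255≈0.3647 > 0.04045 → ((0.3647+0.055)/1.055)^2.4 ≈ 0.10946
  G=36: 36/255≈0.1412 > 0.04045 → ((0.1412+0.055)/1.055)^2.4 ≈ 0.01764
  B=177: 177/255≈0.6941 > 0.04045 → ((0.6941+0.055)/1.055)^2.4 ≈ 0.43966
  L2 = 0.2126×0.10946 + 0.7152×0.01764 + 0.0722×0.43966 ≈ 0.06763
Lighter = 0.07367, Darker = 0.06763
Ratio = (L_lighter + 0.05) / (L_darker + 0.05)
Ratio = (0.07367 + 0.05) / (0.06763 + 0.05) = 0.12367 / 0.11763 ≈ 1.0513
Ratio ≈ 1.05:1


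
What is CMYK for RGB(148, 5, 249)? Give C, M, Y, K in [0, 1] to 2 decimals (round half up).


R'=148/255≈0.5804, G'=5/255≈0.0196, B'=249/255≈0.9765
K = 1 - max(R',G',B') = 1 - 249/255 = 6/255 = 0.02352… → 0.02
(1-R'-K)/(1-K) simplifies to (max-R)/max with max = 249:
C = (249-148)/249 = 101/249 = 0.40562… → 0.41
M = (249-5)/249 = 244/249 = 0.97991… → 0.98
Y = (249-249)/249 = 0/249 = 0 → 0.00
= CMYK(0.41, 0.98, 0.00, 0.02)


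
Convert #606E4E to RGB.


60 → 96 (R)
6E → 110 (G)
4E → 78 (B)
= RGB(96, 110, 78)


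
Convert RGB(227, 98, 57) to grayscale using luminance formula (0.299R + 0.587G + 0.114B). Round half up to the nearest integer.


Gray = 0.299×R + 0.587×G + 0.114×B
Gray = 0.299×227 + 0.587×98 + 0.114×57
Gray = 67.873 + 57.526 + 6.498
Gray = 131.897 → round half up → 132
Gray = 132


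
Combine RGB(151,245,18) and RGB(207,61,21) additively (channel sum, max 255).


Additive: each channel = min(255, C₁+C₂)
R: 151+207 = 358 → 255
G: 245+61 = 306 → 255
B: 18+21 = 39 → 39
= RGB(255, 255, 39)


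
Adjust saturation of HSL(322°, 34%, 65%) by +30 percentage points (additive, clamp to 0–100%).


Original S = 34%
Adjustment = +30 percentage points
New S = 34 + (30) = 64
Clamp to [0, 100] → 64
= HSL(322°, 64%, 65%)


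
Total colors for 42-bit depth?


Colors = 2^bits = 2^42
= 4,398,046,511,104 colors


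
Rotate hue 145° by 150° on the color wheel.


New hue = (H + rotation) mod 360
New hue = (145 + 150) mod 360
= 295 mod 360
= 295°


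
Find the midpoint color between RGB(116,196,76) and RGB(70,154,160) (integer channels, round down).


Midpoint: each channel = ⌊(C₁+C₂)/2⌋
R: ⌊(116+70)/2⌋ = 93
G: ⌊(196+154)/2⌋ = 175
B: ⌊(76+160)/2⌋ = 118
= RGB(93, 175, 118)


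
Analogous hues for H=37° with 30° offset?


Base hue: 37°
Left analog: (37 - 30) mod 360 = 7°
Right analog: (37 + 30) mod 360 = 67°
Analogous hues = 7° and 67°


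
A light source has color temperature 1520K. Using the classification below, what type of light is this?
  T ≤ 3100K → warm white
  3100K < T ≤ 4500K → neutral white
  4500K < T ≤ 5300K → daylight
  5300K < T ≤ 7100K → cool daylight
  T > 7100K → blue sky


Temperature: 1520K
1520K ≤ 3100K → warm white
Classification: warm white


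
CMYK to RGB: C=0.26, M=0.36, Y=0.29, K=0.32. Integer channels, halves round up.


R = 255 × (1-C) × (1-K) = 255 × 0.74 × 0.68 = 128.316 → 128
G = 255 × (1-M) × (1-K) = 255 × 0.64 × 0.68 = 110.976 → 111
B = 255 × (1-Y) × (1-K) = 255 × 0.71 × 0.68 = 123.114 → 123
= RGB(128, 111, 123)


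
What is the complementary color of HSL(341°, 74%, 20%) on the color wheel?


Complement = opposite side of color wheel = hue + 180°
H' = (341 + 180) mod 360 = 161°
S and L unchanged.
= HSL(161°, 74%, 20%)


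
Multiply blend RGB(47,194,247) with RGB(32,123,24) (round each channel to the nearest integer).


Multiply: C = A×B/255, rounded to nearest integer
R: 47×32/255 = 1504/255 ≈ 5.898 → 6
G: 194×123/255 = 23862/255 ≈ 93.576 → 94
B: 247×24/255 = 5928/255 ≈ 23.247 → 23
= RGB(6, 94, 23)


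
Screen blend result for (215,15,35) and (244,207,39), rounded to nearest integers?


Screen: C = 255 - (255-A)×(255-B)/255, rounded to nearest integer
R: 255 - (255-215)×(255-244)/255 = 255 - 440/255 ≈ 255 - 1.725 = 253.275 → 253
G: 255 - (255-15)×(255-207)/255 = 255 - 11520/255 ≈ 255 - 45.176 = 209.824 → 210
B: 255 - (255-35)×(255-39)/255 = 255 - 47520/255 ≈ 255 - 186.353 = 68.647 → 69
= RGB(253, 210, 69)


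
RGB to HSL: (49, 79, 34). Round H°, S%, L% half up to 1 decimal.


Normalize: R'=49/255≈0.1922, G'=79/255≈0.3098, B'=34/255≈0.1333
Max=79/255, Min=34/255, Δ=Max-Min=45/255
L = (Max+Min)/2 = (79+34)/510 = 113/510 = 0.22156… → L = 22.2%
L ≤ 0.5 → S = Δ/(Max+Min) = 45/(79+34) = 45/113 = 0.39823… → S = 39.8%
(the 1/255 factors cancel in S and H, so raw channel differences can be used)
Max is G' → H = 60 × ((B-R)/Δ + 2) = 60 × ((34-49)/45 + 2)
  -15/45 + 2 = -0.3333… + 2 = 1.6666…
  H = 60 × 1.6666… = 100° → H = 100.0°
= HSL(100.0°, 39.8%, 22.2%)


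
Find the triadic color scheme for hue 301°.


Triadic: equally spaced at 120° intervals
H1 = 301°
H2 = (301 + 120) mod 360 = 61°
H3 = (301 + 240) mod 360 = 181°
Triadic = 301°, 61°, 181°


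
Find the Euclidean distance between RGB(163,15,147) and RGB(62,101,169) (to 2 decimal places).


d = √[(R₁-R₂)² + (G₁-G₂)² + (B₁-B₂)²]
d = √[(163-62)² + (15-101)² + (147-169)²]
d = √[10201 + 7396 + 484]
d = √18081
d ≈ 134.47


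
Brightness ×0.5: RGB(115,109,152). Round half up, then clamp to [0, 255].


Multiply each channel by 0.5, round half up, clamp to [0, 255]
R: 115×0.5 = 57.5 → round → 58
G: 109×0.5 = 54.5 → round → 55
B: 152×0.5 = 76
= RGB(58, 55, 76)


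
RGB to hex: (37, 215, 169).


R = 37 → 25 (hex)
G = 215 → D7 (hex)
B = 169 → A9 (hex)
Hex = #25D7A9


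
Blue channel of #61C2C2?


Color: #61C2C2
R = 61 = 97
G = C2 = 194
B = C2 = 194
Blue = 194


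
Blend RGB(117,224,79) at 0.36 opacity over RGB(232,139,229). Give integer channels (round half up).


C = α×F + (1-α)×B, with 1-α = 0.64
R: 0.36×117 + 0.64×232 = 42.12 + 148.48 = 190.60 → 191
G: 0.36×224 + 0.64×139 = 80.64 + 88.96 = 169.60 → 170
B: 0.36×79 + 0.64×229 = 28.44 + 146.56 = 175.00 → 175
= RGB(191, 170, 175)


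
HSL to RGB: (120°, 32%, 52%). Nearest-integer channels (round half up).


H=120°, S=0.32, L=0.52
C = (1-|2L-1|)×S = (1-|0.04|)×0.32 = 0.3072
H' = H/60 = 120/60 ≈ 2.0000; X = C×(1-|H' mod 2 - 1|) = 0.0
m = L - C/2 = 0.52 - 0.1536 = 0.3664
Sector ⌊H'⌋ = 2 → (R',G',B') = (0.0, 0.3072, 0.0)
RGB = ((R'+m)×255, (G'+m)×255, (B'+m)×255) = (93.432, 171.768, 93.432)
Round half up → RGB(93, 172, 93)


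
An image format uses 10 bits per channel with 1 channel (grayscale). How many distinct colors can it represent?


Total bits = 10 bits/channel × 1 channels = 10 bits
Distinct colors = 2^10
= 1,024 colors


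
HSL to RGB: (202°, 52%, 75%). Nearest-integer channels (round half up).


H=202°, S=0.52, L=0.75
C = (1-|2L-1|)×S = (1-|0.50|)×0.52 = 0.26
H' = H/60 = 202/60 ≈ 3.3667; X = C×(1-|H' mod 2 - 1|) ≈ 0.1647
m = L - C/2 = 0.75 - 0.13 = 0.62
Sector ⌊H'⌋ = 3 → (R',G',B') = (0.0, ≈0.1647, 0.26)
RGB = ((R'+m)×255, (G'+m)×255, (B'+m)×255) = (158.1, 200.09, 224.4)
Round half up → RGB(158, 200, 224)


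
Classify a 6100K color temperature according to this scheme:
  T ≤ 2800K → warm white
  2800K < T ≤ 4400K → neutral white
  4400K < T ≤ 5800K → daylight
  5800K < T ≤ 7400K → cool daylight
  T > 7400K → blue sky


Temperature: 6100K
5800K < 6100K ≤ 7400K → cool daylight
Classification: cool daylight


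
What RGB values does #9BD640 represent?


9B → 155 (R)
D6 → 214 (G)
40 → 64 (B)
= RGB(155, 214, 64)


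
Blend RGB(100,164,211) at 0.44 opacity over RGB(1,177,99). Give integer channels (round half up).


C = α×F + (1-α)×B, with 1-α = 0.56
R: 0.44×100 + 0.56×1 = 44.00 + 0.56 = 44.56 → 45
G: 0.44×164 + 0.56×177 = 72.16 + 99.12 = 171.28 → 171
B: 0.44×211 + 0.56×99 = 92.84 + 55.44 = 148.28 → 148
= RGB(45, 171, 148)


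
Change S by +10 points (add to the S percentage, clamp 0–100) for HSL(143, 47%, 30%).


Original S = 47%
Adjustment = +10 percentage points
New S = 47 + (10) = 57
Clamp to [0, 100] → 57
= HSL(143°, 57%, 30%)


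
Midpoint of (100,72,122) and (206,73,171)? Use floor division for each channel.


Midpoint: each channel = ⌊(C₁+C₂)/2⌋
R: ⌊(100+206)/2⌋ = 153
G: ⌊(72+73)/2⌋ = 72
B: ⌊(122+171)/2⌋ = 146
= RGB(153, 72, 146)


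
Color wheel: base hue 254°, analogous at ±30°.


Base hue: 254°
Left analog: (254 - 30) mod 360 = 224°
Right analog: (254 + 30) mod 360 = 284°
Analogous hues = 224° and 284°


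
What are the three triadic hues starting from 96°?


Triadic: equally spaced at 120° intervals
H1 = 96°
H2 = (96 + 120) mod 360 = 216°
H3 = (96 + 240) mod 360 = 336°
Triadic = 96°, 216°, 336°


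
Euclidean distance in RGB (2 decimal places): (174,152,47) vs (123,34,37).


d = √[(R₁-R₂)² + (G₁-G₂)² + (B₁-B₂)²]
d = √[(174-123)² + (152-34)² + (47-37)²]
d = √[2601 + 13924 + 100]
d = √16625
d ≈ 128.94


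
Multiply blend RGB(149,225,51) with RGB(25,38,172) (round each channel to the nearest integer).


Multiply: C = A×B/255, rounded to nearest integer
R: 149×25/255 = 3725/255 ≈ 14.608 → 15
G: 225×38/255 = 8550/255 ≈ 33.529 → 34
B: 51×172/255 = 8772/255 ≈ 34.400 → 34
= RGB(15, 34, 34)


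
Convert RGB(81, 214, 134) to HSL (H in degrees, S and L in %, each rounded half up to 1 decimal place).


Normalize: R'=81/255≈0.3176, G'=214/255≈0.8392, B'=134/255≈0.5255
Max=214/255, Min=81/255, Δ=Max-Min=133/255
L = (Max+Min)/2 = (214+81)/510 = 295/510 = 0.57843… → L = 57.8%
L > 0.5 → S = Δ/(2-Max-Min) = 133/(510-214-81) = 133/215 = 0.61860… → S = 61.9%
(the 1/255 factors cancel in S and H, so raw channel differences can be used)
Max is G' → H = 60 × ((B-R)/Δ + 2) = 60 × ((134-81)/133 + 2)
  53/133 + 2 = 0.3984… + 2 = 2.3984…
  H = 60 × 2.3984… = 143.909…° → H = 143.9°
= HSL(143.9°, 61.9%, 57.8%)


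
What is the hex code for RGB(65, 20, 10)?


R = 65 → 41 (hex)
G = 20 → 14 (hex)
B = 10 → 0A (hex)
Hex = #41140A


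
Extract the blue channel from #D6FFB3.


Color: #D6FFB3
R = D6 = 214
G = FF = 255
B = B3 = 179
Blue = 179


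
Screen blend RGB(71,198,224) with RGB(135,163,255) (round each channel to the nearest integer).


Screen: C = 255 - (255-A)×(255-B)/255, rounded to nearest integer
R: 255 - (255-71)×(255-135)/255 = 255 - 22080/255 ≈ 255 - 86.588 = 168.412 → 168
G: 255 - (255-198)×(255-163)/255 = 255 - 5244/255 ≈ 255 - 20.565 = 234.435 → 234
B: 255 - (255-224)×(255-255)/255 = 255 - 0/255 ≈ 255 - 0.000 = 255.000 → 255
= RGB(168, 234, 255)


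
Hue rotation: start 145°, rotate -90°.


New hue = (H + rotation) mod 360
New hue = (145 -90) mod 360
= 55 mod 360
= 55°


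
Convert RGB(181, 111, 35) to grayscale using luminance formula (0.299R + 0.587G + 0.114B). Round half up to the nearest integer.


Gray = 0.299×R + 0.587×G + 0.114×B
Gray = 0.299×181 + 0.587×111 + 0.114×35
Gray = 54.119 + 65.157 + 3.990
Gray = 123.266 → round half up → 123
Gray = 123


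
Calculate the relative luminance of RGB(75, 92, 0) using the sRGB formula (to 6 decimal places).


Linearize each channel (sRGB transfer function): c = v/255; c_lin = c/12.92 if c ≤ 0.04045, else ((c+0.055)/1.055)^2.4
  R: 75/255 ≈ 0.294118 > 0.04045 → ((0.294118+0.055)/1.055)^2.4 ≈ 0.070360
  G: 92/255 ≈ 0.360784 > 0.04045 → ((0.360784+0.055)/1.055)^2.4 ≈ 0.107023
  B: 0/255 ≈ 0.000000 ≤ 0.04045 → 0.000000/12.92 ≈ 0.000000
R_lin = 0.070360, G_lin = 0.107023, B_lin = 0.000000
L = 0.2126×R + 0.7152×G + 0.0722×B
L = 0.2126×0.070360 + 0.7152×0.107023 + 0.0722×0.000000
L ≈ 0.091501


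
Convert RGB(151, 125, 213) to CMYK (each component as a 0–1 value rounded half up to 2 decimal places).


R'=151/255≈0.5922, G'=125/255≈0.4902, B'=213/255≈0.8353
K = 1 - max(R',G',B') = 1 - 213/255 = 42/255 = 0.16470… → 0.16
(1-R'-K)/(1-K) simplifies to (max-R)/max with max = 213:
C = (213-151)/213 = 62/213 = 0.29107… → 0.29
M = (213-125)/213 = 88/213 = 0.41314… → 0.41
Y = (213-213)/213 = 0/213 = 0 → 0.00
= CMYK(0.29, 0.41, 0.00, 0.16)


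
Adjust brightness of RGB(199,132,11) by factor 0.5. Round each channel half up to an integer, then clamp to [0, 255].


Multiply each channel by 0.5, round half up, clamp to [0, 255]
R: 199×0.5 = 99.5 → round → 100
G: 132×0.5 = 66
B: 11×0.5 = 5.5 → round → 6
= RGB(100, 66, 6)


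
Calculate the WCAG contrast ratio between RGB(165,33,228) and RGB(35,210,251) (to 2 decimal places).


Linearize each sRGB channel c=v/255: c/12.92 if c ≤ 0.04045 else ((c+0.055)/1.055)^2.4
L = 0.2126×R_lin + 0.7152×G_lin + 0.0722×B_lin
Color 1 (165,33,228):
  R=165: 165/255≈0.6471 > 0.04045 → ((0.6471+0.055)/1.055)^2.4 ≈ 0.37626
  G=33: 33/255≈0.1294 > 0.04045 → ((0.1294+0.055)/1.055)^2.4 ≈ 0.01521
  B=228: 228/255≈0.8941 > 0.04045 → ((0.8941+0.055)/1.055)^2.4 ≈ 0.77582
  L1 = 0.2126×0.37626 + 0.7152×0.01521 + 0.0722×0.77582 ≈ 0.14688
Color 2 (35,210,251):
  R=35: 35/255≈0.1373 > 0.04045 → ((0.1373+0.055)/1.055)^2.4 ≈ 0.01681
  G=210: 210/255≈0.8235 > 0.04045 → ((0.8235+0.055)/1.055)^2.4 ≈ 0.64448
  B=251: 251/255≈0.9843 > 0.04045 → ((0.9843+0.055)/1.055)^2.4 ≈ 0.96469
  L2 = 0.2126×0.01681 + 0.7152×0.64448 + 0.0722×0.96469 ≈ 0.53416
Lighter = 0.53416, Darker = 0.14688
Ratio = (L_lighter + 0.05) / (L_darker + 0.05)
Ratio = (0.53416 + 0.05) / (0.14688 + 0.05) = 0.58416 / 0.19688 ≈ 2.9670
Ratio ≈ 2.97:1


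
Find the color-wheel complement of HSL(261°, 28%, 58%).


Complement = opposite side of color wheel = hue + 180°
H' = (261 + 180) mod 360 = 81°
S and L unchanged.
= HSL(81°, 28%, 58%)


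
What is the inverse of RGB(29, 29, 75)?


Invert: (255-R, 255-G, 255-B)
R: 255-29 = 226
G: 255-29 = 226
B: 255-75 = 180
= RGB(226, 226, 180)


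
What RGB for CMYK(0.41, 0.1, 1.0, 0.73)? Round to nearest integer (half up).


R = 255 × (1-C) × (1-K) = 255 × 0.59 × 0.27 = 40.6215 → 41
G = 255 × (1-M) × (1-K) = 255 × 0.90 × 0.27 = 61.965 → 62
B = 255 × (1-Y) × (1-K) = 255 × 0.00 × 0.27 = 0
= RGB(41, 62, 0)


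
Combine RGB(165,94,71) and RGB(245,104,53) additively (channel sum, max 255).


Additive: each channel = min(255, C₁+C₂)
R: 165+245 = 410 → 255
G: 94+104 = 198 → 198
B: 71+53 = 124 → 124
= RGB(255, 198, 124)


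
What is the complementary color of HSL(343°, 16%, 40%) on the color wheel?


Complement = opposite side of color wheel = hue + 180°
H' = (343 + 180) mod 360 = 163°
S and L unchanged.
= HSL(163°, 16%, 40%)


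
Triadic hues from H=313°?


Triadic: equally spaced at 120° intervals
H1 = 313°
H2 = (313 + 120) mod 360 = 73°
H3 = (313 + 240) mod 360 = 193°
Triadic = 313°, 73°, 193°


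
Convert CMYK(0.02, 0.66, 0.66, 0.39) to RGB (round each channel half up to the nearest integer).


R = 255 × (1-C) × (1-K) = 255 × 0.98 × 0.61 = 152.439 → 152
G = 255 × (1-M) × (1-K) = 255 × 0.34 × 0.61 = 52.887 → 53
B = 255 × (1-Y) × (1-K) = 255 × 0.34 × 0.61 = 52.887 → 53
= RGB(152, 53, 53)


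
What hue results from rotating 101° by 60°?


New hue = (H + rotation) mod 360
New hue = (101 + 60) mod 360
= 161 mod 360
= 161°


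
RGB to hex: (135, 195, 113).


R = 135 → 87 (hex)
G = 195 → C3 (hex)
B = 113 → 71 (hex)
Hex = #87C371


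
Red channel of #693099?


Color: #693099
R = 69 = 105
G = 30 = 48
B = 99 = 153
Red = 105


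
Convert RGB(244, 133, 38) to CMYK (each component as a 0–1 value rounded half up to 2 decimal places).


R'=244/255≈0.9569, G'=133/255≈0.5216, B'=38/255≈0.1490
K = 1 - max(R',G',B') = 1 - 244/255 = 11/255 = 0.04313… → 0.04
(1-R'-K)/(1-K) simplifies to (max-R)/max with max = 244:
C = (244-244)/244 = 0/244 = 0 → 0.00
M = (244-133)/244 = 111/244 = 0.45491… → 0.45
Y = (244-38)/244 = 206/244 = 0.84426… → 0.84
= CMYK(0.00, 0.45, 0.84, 0.04)


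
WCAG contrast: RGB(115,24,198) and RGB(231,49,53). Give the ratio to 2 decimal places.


Linearize each sRGB channel c=v/255: c/12.92 if c ≤ 0.04045 else ((c+0.055)/1.055)^2.4
L = 0.2126×R_lin + 0.7152×G_lin + 0.0722×B_lin
Color 1 (115,24,198):
  R=115: 115/255≈0.4510 > 0.04045 → ((0.4510+0.055)/1.055)^2.4 ≈ 0.17144
  G=24: 24/255≈0.0941 > 0.04045 → ((0.0941+0.055)/1.055)^2.4 ≈ 0.00913
  B=198: 198/255≈0.7765 > 0.04045 → ((0.7765+0.055)/1.055)^2.4 ≈ 0.56471
  L1 = 0.2126×0.17144 + 0.7152×0.00913 + 0.0722×0.56471 ≈ 0.08375
Color 2 (231,49,53):
  R=231: 231/255≈0.9059 > 0.04045 → ((0.9059+0.055)/1.055)^2.4 ≈ 0.79910
  G=49: 49/255≈0.1922 > 0.04045 → ((0.1922+0.055)/1.055)^2.4 ≈ 0.03071
  B=53: 53/255≈0.2078 > 0.04045 → ((0.2078+0.055)/1.055)^2.4 ≈ 0.03560
  L2 = 0.2126×0.79910 + 0.7152×0.03071 + 0.0722×0.03560 ≈ 0.19443
Lighter = 0.19443, Darker = 0.08375
Ratio = (L_lighter + 0.05) / (L_darker + 0.05)
Ratio = (0.19443 + 0.05) / (0.08375 + 0.05) = 0.24443 / 0.13375 ≈ 1.8274
Ratio ≈ 1.83:1


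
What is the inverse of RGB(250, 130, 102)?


Invert: (255-R, 255-G, 255-B)
R: 255-250 = 5
G: 255-130 = 125
B: 255-102 = 153
= RGB(5, 125, 153)


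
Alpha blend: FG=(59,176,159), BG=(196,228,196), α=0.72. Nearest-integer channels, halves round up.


C = α×F + (1-α)×B, with 1-α = 0.28
R: 0.72×59 + 0.28×196 = 42.48 + 54.88 = 97.36 → 97
G: 0.72×176 + 0.28×228 = 126.72 + 63.84 = 190.56 → 191
B: 0.72×159 + 0.28×196 = 114.48 + 54.88 = 169.36 → 169
= RGB(97, 191, 169)


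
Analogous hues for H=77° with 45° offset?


Base hue: 77°
Left analog: (77 - 45) mod 360 = 32°
Right analog: (77 + 45) mod 360 = 122°
Analogous hues = 32° and 122°


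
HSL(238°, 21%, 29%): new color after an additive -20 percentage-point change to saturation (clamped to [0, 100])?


Original S = 21%
Adjustment = -20 percentage points
New S = 21 + (-20) = 1
Clamp to [0, 100] → 1
= HSL(238°, 1%, 29%)


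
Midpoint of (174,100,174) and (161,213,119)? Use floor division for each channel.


Midpoint: each channel = ⌊(C₁+C₂)/2⌋
R: ⌊(174+161)/2⌋ = 167
G: ⌊(100+213)/2⌋ = 156
B: ⌊(174+119)/2⌋ = 146
= RGB(167, 156, 146)


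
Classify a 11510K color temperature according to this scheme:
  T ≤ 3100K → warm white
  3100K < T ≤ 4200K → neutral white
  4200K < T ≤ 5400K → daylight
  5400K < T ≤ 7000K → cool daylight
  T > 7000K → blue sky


Temperature: 11510K
11510K > 7000K → blue sky
Classification: blue sky


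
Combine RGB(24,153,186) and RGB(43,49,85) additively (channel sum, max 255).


Additive: each channel = min(255, C₁+C₂)
R: 24+43 = 67 → 67
G: 153+49 = 202 → 202
B: 186+85 = 271 → 255
= RGB(67, 202, 255)


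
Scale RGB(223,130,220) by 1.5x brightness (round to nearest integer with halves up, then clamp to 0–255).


Multiply each channel by 1.5, round half up, clamp to [0, 255]
R: 223×1.5 = 334.5 → round → 335 → clamp → 255
G: 130×1.5 = 195
B: 220×1.5 = 330 → clamp → 255
= RGB(255, 195, 255)


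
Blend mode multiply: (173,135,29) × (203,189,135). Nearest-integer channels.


Multiply: C = A×B/255, rounded to nearest integer
R: 173×203/255 = 35119/255 ≈ 137.722 → 138
G: 135×189/255 = 25515/255 ≈ 100.059 → 100
B: 29×135/255 = 3915/255 ≈ 15.353 → 15
= RGB(138, 100, 15)


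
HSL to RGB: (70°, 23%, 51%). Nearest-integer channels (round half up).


H=70°, S=0.23, L=0.51
C = (1-|2L-1|)×S = (1-|0.02|)×0.23 = 0.2254
H' = H/60 = 70/60 ≈ 1.1667; X = C×(1-|H' mod 2 - 1|) ≈ 0.1878
m = L - C/2 = 0.51 - 0.1127 = 0.3973
Sector ⌊H'⌋ = 1 → (R',G',B') = (≈0.1878, 0.2254, 0.0)
RGB = ((R'+m)×255, (G'+m)×255, (B'+m)×255) = (149.209, 158.7885, 101.3115)
Round half up → RGB(149, 159, 101)


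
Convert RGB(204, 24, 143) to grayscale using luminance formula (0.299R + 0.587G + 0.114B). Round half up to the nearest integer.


Gray = 0.299×R + 0.587×G + 0.114×B
Gray = 0.299×204 + 0.587×24 + 0.114×143
Gray = 60.996 + 14.088 + 16.302
Gray = 91.386 → round half up → 91
Gray = 91


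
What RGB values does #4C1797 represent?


4C → 76 (R)
17 → 23 (G)
97 → 151 (B)
= RGB(76, 23, 151)


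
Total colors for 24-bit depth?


Colors = 2^bits = 2^24
= 16,777,216 colors


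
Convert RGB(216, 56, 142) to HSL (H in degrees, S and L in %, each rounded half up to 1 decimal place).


Normalize: R'=216/255≈0.8471, G'=56/255≈0.2196, B'=142/255≈0.5569
Max=216/255, Min=56/255, Δ=Max-Min=160/255
L = (Max+Min)/2 = (216+56)/510 = 272/510 = 0.53333… → L = 53.3%
L > 0.5 → S = Δ/(2-Max-Min) = 160/(510-216-56) = 160/238 = 0.67226… → S = 67.2%
(the 1/255 factors cancel in S and H, so raw channel differences can be used)
Max is R' → H = 60 × (((G-B)/Δ) mod 6) = 60 × (((56-142)/160) mod 6)
  (-86)/160 = -0.5375; negative, so add 6 → 5.4625
  H = 60 × 5.4625 = 327.75° → H = 327.8°
= HSL(327.8°, 67.2%, 53.3%)


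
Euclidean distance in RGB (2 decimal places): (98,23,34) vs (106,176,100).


d = √[(R₁-R₂)² + (G₁-G₂)² + (B₁-B₂)²]
d = √[(98-106)² + (23-176)² + (34-100)²]
d = √[64 + 23409 + 4356]
d = √27829
d ≈ 166.82


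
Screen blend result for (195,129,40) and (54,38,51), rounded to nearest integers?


Screen: C = 255 - (255-A)×(255-B)/255, rounded to nearest integer
R: 255 - (255-195)×(255-54)/255 = 255 - 12060/255 ≈ 255 - 47.294 = 207.706 → 208
G: 255 - (255-129)×(255-38)/255 = 255 - 27342/255 ≈ 255 - 107.224 = 147.776 → 148
B: 255 - (255-40)×(255-51)/255 = 255 - 43860/255 ≈ 255 - 172.000 = 83.000 → 83
= RGB(208, 148, 83)


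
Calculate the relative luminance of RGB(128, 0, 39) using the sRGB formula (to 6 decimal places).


Linearize each channel (sRGB transfer function): c = v/255; c_lin = c/12.92 if c ≤ 0.04045, else ((c+0.055)/1.055)^2.4
  R: 128/255 ≈ 0.501961 > 0.04045 → ((0.501961+0.055)/1.055)^2.4 ≈ 0.215861
  G: 0/255 ≈ 0.000000 ≤ 0.04045 → 0.000000/12.92 ≈ 0.000000
  B: 39/255 ≈ 0.152941 > 0.04045 → ((0.152941+0.055)/1.055)^2.4 ≈ 0.020289
R_lin = 0.215861, G_lin = 0.000000, B_lin = 0.020289
L = 0.2126×R + 0.7152×G + 0.0722×B
L = 0.2126×0.215861 + 0.7152×0.000000 + 0.0722×0.020289
L ≈ 0.047357


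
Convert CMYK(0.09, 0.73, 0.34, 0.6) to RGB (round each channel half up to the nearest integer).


R = 255 × (1-C) × (1-K) = 255 × 0.91 × 0.40 = 92.82 → 93
G = 255 × (1-M) × (1-K) = 255 × 0.27 × 0.40 = 27.54 → 28
B = 255 × (1-Y) × (1-K) = 255 × 0.66 × 0.40 = 67.32 → 67
= RGB(93, 28, 67)


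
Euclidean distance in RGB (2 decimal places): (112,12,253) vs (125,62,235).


d = √[(R₁-R₂)² + (G₁-G₂)² + (B₁-B₂)²]
d = √[(112-125)² + (12-62)² + (253-235)²]
d = √[169 + 2500 + 324]
d = √2993
d ≈ 54.71


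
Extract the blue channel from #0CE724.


Color: #0CE724
R = 0C = 12
G = E7 = 231
B = 24 = 36
Blue = 36


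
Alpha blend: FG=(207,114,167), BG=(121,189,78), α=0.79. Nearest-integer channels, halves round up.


C = α×F + (1-α)×B, with 1-α = 0.21
R: 0.79×207 + 0.21×121 = 163.53 + 25.41 = 188.94 → 189
G: 0.79×114 + 0.21×189 = 90.06 + 39.69 = 129.75 → 130
B: 0.79×167 + 0.21×78 = 131.93 + 16.38 = 148.31 → 148
= RGB(189, 130, 148)


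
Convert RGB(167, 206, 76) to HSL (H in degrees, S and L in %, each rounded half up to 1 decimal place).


Normalize: R'=167/255≈0.6549, G'=206/255≈0.8078, B'=76/255≈0.2980
Max=206/255, Min=76/255, Δ=Max-Min=130/255
L = (Max+Min)/2 = (206+76)/510 = 282/510 = 0.55294… → L = 55.3%
L > 0.5 → S = Δ/(2-Max-Min) = 130/(510-206-76) = 130/228 = 0.57017… → S = 57.0%
(the 1/255 factors cancel in S and H, so raw channel differences can be used)
Max is G' → H = 60 × ((B-R)/Δ + 2) = 60 × ((76-167)/130 + 2)
  -91/130 + 2 = -0.7 + 2 = 1.3
  H = 60 × 1.3 = 78° → H = 78.0°
= HSL(78.0°, 57.0%, 55.3%)


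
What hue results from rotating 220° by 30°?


New hue = (H + rotation) mod 360
New hue = (220 + 30) mod 360
= 250 mod 360
= 250°


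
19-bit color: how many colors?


Colors = 2^bits = 2^19
= 524,288 colors


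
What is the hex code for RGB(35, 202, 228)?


R = 35 → 23 (hex)
G = 202 → CA (hex)
B = 228 → E4 (hex)
Hex = #23CAE4


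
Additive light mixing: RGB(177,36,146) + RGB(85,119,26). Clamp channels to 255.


Additive: each channel = min(255, C₁+C₂)
R: 177+85 = 262 → 255
G: 36+119 = 155 → 155
B: 146+26 = 172 → 172
= RGB(255, 155, 172)


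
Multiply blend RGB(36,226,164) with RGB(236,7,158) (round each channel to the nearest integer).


Multiply: C = A×B/255, rounded to nearest integer
R: 36×236/255 = 8496/255 ≈ 33.318 → 33
G: 226×7/255 = 1582/255 ≈ 6.204 → 6
B: 164×158/255 = 25912/255 ≈ 101.616 → 102
= RGB(33, 6, 102)
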